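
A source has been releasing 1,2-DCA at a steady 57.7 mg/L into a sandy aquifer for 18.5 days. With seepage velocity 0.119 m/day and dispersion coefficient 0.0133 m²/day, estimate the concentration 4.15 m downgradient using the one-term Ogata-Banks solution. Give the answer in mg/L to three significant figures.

For a continuous step input, C/C₀ ≈ ½·erfc((x−vt)/(2√(Dt))).
vt = 0.119 × 18.5 = 2.2015 m and 2√(Dt) = 2√(0.0133 × 18.5) = 0.9921 m.
Argument (x−vt)/(2√(Dt)) = (4.15 − 2.2015)/0.9921 = 1.964; ½·erfc(1.964) = 0.002739.
C = 57.7 × 0.002739 = 0.158 mg/L.

0.158 mg/L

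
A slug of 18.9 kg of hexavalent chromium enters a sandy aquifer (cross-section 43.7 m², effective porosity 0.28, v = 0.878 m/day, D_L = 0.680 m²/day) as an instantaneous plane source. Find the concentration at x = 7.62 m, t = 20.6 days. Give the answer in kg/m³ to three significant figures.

For an instantaneous plane source, C(x,t) = M/(n_e·A·√(4πDt)) · exp(−(x−vt)²/(4Dt)), with n_e·A the pore (flow) area.
Plume center vt = 0.878 × 20.6 = 18.0868 m, so the well at 7.62 m is 10.4668 m upgradient of the peak.
√(4πDt) = 13.27 m, giving peak height M/(n_e·A·√(4πDt)) = 18.9/(0.28 × 43.7 × 13.27) = 0.1164 kg/m³.
(x−vt)²/(4Dt) = (-10.4668)²/(4 × 0.680 × 20.6) = 1.955; exp(−1.955) = 0.1416.
C = 0.1164 × 0.1416 = 0.0165 kg/m³.

0.0165 kg/m³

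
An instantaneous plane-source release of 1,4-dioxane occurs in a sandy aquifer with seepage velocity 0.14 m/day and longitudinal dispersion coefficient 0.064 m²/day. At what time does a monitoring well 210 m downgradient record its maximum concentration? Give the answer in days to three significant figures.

For the 1D instantaneous-source solution, setting ∂C/∂t = 0 at fixed x gives v²t² + 2Dt − x² = 0, so t = (√(D² + v²x²) − D)/v².
√(D² + v²x²) = √(0.064² + 0.14² × 210²) = 29.40; v² = 0.0196.
t = (29.40 − 0.064)/0.0196 = 1500 days (vs. the pure-advection estimate x/v = 1500 d).

1500 days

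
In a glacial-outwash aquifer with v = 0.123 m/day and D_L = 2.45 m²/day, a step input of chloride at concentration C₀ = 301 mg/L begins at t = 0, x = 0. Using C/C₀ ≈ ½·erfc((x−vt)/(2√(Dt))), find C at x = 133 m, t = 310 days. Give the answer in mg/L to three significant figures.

2.25 mg/L

For a continuous step input, C/C₀ ≈ ½·erfc((x−vt)/(2√(Dt))).
vt = 0.123 × 310 = 38.13 m and 2√(Dt) = 2√(2.45 × 310) = 55.12 m.
Argument (x−vt)/(2√(Dt)) = (133 − 38.13)/55.12 = 1.721; ½·erfc(1.721) = 0.007469.
C = 301 × 0.007469 = 2.25 mg/L.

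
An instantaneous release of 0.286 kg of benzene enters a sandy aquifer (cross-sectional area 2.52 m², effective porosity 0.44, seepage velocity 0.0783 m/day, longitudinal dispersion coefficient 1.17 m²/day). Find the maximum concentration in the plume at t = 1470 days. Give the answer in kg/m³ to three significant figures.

0.00175 kg/m³

The peak of an instantaneous 1D plume sits at x = vt; there the Gaussian factor is 1 and C_max = M/(n_e·A·√(4πDt)), where n_e·A is the pore area the mass is dissolved in.
√(4πDt) = √(4π × 1.17 × 1470) = 147.0 m, so C_max = 0.286/(0.44 × 2.52 × 147.0) = 0.00175 kg/m³.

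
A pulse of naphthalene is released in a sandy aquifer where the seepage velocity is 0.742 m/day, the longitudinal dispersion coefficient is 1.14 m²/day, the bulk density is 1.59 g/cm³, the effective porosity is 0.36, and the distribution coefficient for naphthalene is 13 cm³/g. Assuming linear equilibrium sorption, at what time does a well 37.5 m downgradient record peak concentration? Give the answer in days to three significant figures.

2830 days

Retardation factor R = 1 + ρ_b·K_d/n = 1 + 1.59 × 13/0.36 = 58.42.
Sorption retards both mechanisms: v_R = v/R = 0.01270 m/day, D_R = D/R = 0.01951 m²/day.
Peak time from v_R²t² + 2D_R t − x² = 0: t = (√(D_R² + v_R²x²) − D_R)/v_R².
√(D_R² + v_R²x²) = √(0.01951² + 0.01270² × 37.5²) = 0.4766; v_R² = 0.0001613.
t = (0.4766 − 0.01951)/0.0001613 = 2830 days.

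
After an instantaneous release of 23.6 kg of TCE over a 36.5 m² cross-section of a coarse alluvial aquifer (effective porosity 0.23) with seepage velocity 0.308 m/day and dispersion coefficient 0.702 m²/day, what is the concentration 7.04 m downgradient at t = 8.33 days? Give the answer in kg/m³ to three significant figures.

For an instantaneous plane source, C(x,t) = M/(n_e·A·√(4πDt)) · exp(−(x−vt)²/(4Dt)), with n_e·A the pore (flow) area.
Plume center vt = 0.308 × 8.33 = 2.56564 m, so the well at 7.04 m is 4.47436 m downgradient of the peak.
√(4πDt) = 8.572 m, giving peak height M/(n_e·A·√(4πDt)) = 23.6/(0.23 × 36.5 × 8.572) = 0.3280 kg/m³.
(x−vt)²/(4Dt) = (4.47436)²/(4 × 0.702 × 8.33) = 0.8559; exp(−0.8559) = 0.4249.
C = 0.3280 × 0.4249 = 0.139 kg/m³.

0.139 kg/m³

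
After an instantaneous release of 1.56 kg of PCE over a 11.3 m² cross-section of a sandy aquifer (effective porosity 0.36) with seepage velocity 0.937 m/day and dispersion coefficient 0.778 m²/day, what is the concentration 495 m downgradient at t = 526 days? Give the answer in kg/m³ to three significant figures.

0.00533 kg/m³

For an instantaneous plane source, C(x,t) = M/(n_e·A·√(4πDt)) · exp(−(x−vt)²/(4Dt)), with n_e·A the pore (flow) area.
Plume center vt = 0.937 × 526 = 492.862 m, so the well at 495 m is 2.138 m downgradient of the peak.
√(4πDt) = 71.71 m, giving peak height M/(n_e·A·√(4πDt)) = 1.56/(0.36 × 11.3 × 71.71) = 0.005348 kg/m³.
(x−vt)²/(4Dt) = (2.138)²/(4 × 0.778 × 526) = 0.002792; exp(−0.002792) = 0.9972.
C = 0.005348 × 0.9972 = 0.00533 kg/m³.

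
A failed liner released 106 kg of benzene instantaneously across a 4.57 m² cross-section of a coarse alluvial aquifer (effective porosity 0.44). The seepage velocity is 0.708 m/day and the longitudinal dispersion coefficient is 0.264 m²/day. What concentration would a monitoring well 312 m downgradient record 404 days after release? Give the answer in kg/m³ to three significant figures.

For an instantaneous plane source, C(x,t) = M/(n_e·A·√(4πDt)) · exp(−(x−vt)²/(4Dt)), with n_e·A the pore (flow) area.
Plume center vt = 0.708 × 404 = 286.032 m, so the well at 312 m is 25.968 m downgradient of the peak.
√(4πDt) = 36.61 m, giving peak height M/(n_e·A·√(4πDt)) = 106/(0.44 × 4.57 × 36.61) = 1.440 kg/m³.
(x−vt)²/(4Dt) = (25.968)²/(4 × 0.264 × 404) = 1.581; exp(−1.581) = 0.2058.
C = 1.440 × 0.2058 = 0.296 kg/m³.

0.296 kg/m³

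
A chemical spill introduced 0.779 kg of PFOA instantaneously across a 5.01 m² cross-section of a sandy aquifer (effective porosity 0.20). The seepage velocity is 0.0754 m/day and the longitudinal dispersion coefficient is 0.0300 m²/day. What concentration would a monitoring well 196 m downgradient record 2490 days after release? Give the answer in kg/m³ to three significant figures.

For an instantaneous plane source, C(x,t) = M/(n_e·A·√(4πDt)) · exp(−(x−vt)²/(4Dt)), with n_e·A the pore (flow) area.
Plume center vt = 0.0754 × 2490 = 187.746 m, so the well at 196 m is 8.254 m downgradient of the peak.
√(4πDt) = 30.64 m, giving peak height M/(n_e·A·√(4πDt)) = 0.779/(0.20 × 5.01 × 30.64) = 0.02537 kg/m³.
(x−vt)²/(4Dt) = (8.254)²/(4 × 0.0300 × 2490) = 0.2280; exp(−0.2280) = 0.7961.
C = 0.02537 × 0.7961 = 0.0202 kg/m³.

0.0202 kg/m³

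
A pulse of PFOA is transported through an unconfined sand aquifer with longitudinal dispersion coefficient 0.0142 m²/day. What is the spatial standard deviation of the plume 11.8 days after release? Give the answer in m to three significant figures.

0.579 m

Dispersive spreading gives a Gaussian with σ² = 2Dt; advection only shifts the center.
σ = √(2 × 0.0142 × 11.8) = 0.579 m.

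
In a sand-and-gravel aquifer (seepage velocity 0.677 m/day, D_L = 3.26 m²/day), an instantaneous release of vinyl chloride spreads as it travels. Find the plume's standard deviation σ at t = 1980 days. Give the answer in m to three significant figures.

Dispersive spreading gives a Gaussian with σ² = 2Dt; advection only shifts the center.
σ = √(2 × 3.26 × 1980) = 114 m.

114 m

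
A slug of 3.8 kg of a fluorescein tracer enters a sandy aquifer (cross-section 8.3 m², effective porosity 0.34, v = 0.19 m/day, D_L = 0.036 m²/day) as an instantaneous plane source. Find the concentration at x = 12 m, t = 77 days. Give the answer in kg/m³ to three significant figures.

0.122 kg/m³

For an instantaneous plane source, C(x,t) = M/(n_e·A·√(4πDt)) · exp(−(x−vt)²/(4Dt)), with n_e·A the pore (flow) area.
Plume center vt = 0.19 × 77 = 14.63 m, so the well at 12 m is 2.63 m upgradient of the peak.
√(4πDt) = 5.902 m, giving peak height M/(n_e·A·√(4πDt)) = 3.8/(0.34 × 8.3 × 5.902) = 0.2282 kg/m³.
(x−vt)²/(4Dt) = (-2.63)²/(4 × 0.036 × 77) = 0.6238; exp(−0.6238) = 0.5359.
C = 0.2282 × 0.5359 = 0.122 kg/m³.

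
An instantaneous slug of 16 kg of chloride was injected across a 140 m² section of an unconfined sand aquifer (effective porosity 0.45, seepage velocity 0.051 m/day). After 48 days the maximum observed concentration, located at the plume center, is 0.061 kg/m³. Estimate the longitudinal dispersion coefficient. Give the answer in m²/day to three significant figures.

0.0287 m²/day

At the plume center C_max = M/(n_e·A·√(4πDt)), so D = M²/(4πt·(n_e·A·C_max)²).
n_e·A·C_max = 0.45 × 140 × 0.061 = 3.843 kg/m.
D = 16²/(4π × 48 × 3.843²) = 0.0287 m²/day.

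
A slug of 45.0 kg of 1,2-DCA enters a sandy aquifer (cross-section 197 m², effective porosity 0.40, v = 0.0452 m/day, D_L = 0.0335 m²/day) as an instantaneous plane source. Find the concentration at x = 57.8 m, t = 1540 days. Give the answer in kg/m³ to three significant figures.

For an instantaneous plane source, C(x,t) = M/(n_e·A·√(4πDt)) · exp(−(x−vt)²/(4Dt)), with n_e·A the pore (flow) area.
Plume center vt = 0.0452 × 1540 = 69.608 m, so the well at 57.8 m is 11.808 m upgradient of the peak.
√(4πDt) = 25.46 m, giving peak height M/(n_e·A·√(4πDt)) = 45.0/(0.40 × 197 × 25.46) = 0.02243 kg/m³.
(x−vt)²/(4Dt) = (-11.808)²/(4 × 0.0335 × 1540) = 0.6757; exp(−0.6757) = 0.5088.
C = 0.02243 × 0.5088 = 0.0114 kg/m³.

0.0114 kg/m³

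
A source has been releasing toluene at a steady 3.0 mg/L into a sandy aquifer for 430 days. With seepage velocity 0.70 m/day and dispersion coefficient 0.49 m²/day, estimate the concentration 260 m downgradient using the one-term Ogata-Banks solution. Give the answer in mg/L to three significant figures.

For a continuous step input, C/C₀ ≈ ½·erfc((x−vt)/(2√(Dt))).
vt = 0.70 × 430 = 301 m and 2√(Dt) = 2√(0.49 × 430) = 29.03 m.
Argument (x−vt)/(2√(Dt)) = (260 − 301)/29.03 = -1.412; ½·erfc(-1.412) = 0.9771.
C = 3.0 × 0.9771 = 2.93 mg/L.

2.93 mg/L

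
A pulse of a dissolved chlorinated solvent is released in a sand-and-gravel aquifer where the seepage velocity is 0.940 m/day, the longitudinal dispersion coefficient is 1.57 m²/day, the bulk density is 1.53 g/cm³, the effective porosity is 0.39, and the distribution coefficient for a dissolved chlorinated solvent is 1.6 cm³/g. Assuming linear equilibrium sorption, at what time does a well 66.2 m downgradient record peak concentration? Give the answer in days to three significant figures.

500 days

Retardation factor R = 1 + ρ_b·K_d/n = 1 + 1.53 × 1.6/0.39 = 7.277.
Sorption retards both mechanisms: v_R = v/R = 0.1292 m/day, D_R = D/R = 0.2157 m²/day.
Peak time from v_R²t² + 2D_R t − x² = 0: t = (√(D_R² + v_R²x²) − D_R)/v_R².
√(D_R² + v_R²x²) = √(0.2157² + 0.1292² × 66.2²) = 8.556; v_R² = 0.01669.
t = (8.556 − 0.2157)/0.01669 = 500 days.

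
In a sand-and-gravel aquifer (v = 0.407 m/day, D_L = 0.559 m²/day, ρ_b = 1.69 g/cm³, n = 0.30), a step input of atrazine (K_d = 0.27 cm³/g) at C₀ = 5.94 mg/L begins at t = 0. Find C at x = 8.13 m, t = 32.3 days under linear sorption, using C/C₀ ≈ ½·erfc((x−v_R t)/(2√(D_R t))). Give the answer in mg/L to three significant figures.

1.31 mg/L

Retardation factor R = 1 + ρ_b·K_d/n = 1 + 1.69 × 0.27/0.30 = 2.521.
Sorption retards both mechanisms: v_R = v/R = 0.1614 m/day, D_R = D/R = 0.2217 m²/day.
v_R·t = 0.1614 × 32.3 = 5.21322 m; 2√(D_R t) = 5.352 m; argument = (8.13 − 5.21322)/5.352 = 0.5450.
C = C₀ × ½·erfc(0.5450) = 5.94 × 0.2204 = 1.31 mg/L.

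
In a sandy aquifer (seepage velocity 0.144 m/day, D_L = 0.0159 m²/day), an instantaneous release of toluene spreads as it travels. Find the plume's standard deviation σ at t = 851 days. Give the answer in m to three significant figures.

5.20 m

Dispersive spreading gives a Gaussian with σ² = 2Dt; advection only shifts the center.
σ = √(2 × 0.0159 × 851) = 5.20 m.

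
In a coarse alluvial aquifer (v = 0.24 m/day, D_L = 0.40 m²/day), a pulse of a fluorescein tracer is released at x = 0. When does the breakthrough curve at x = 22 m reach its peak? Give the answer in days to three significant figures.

85.0 days

For the 1D instantaneous-source solution, setting ∂C/∂t = 0 at fixed x gives v²t² + 2Dt − x² = 0, so t = (√(D² + v²x²) − D)/v².
√(D² + v²x²) = √(0.40² + 0.24² × 22²) = 5.295; v² = 0.0576.
t = (5.295 − 0.40)/0.0576 = 85.0 days (vs. the pure-advection estimate x/v = 91.7 d).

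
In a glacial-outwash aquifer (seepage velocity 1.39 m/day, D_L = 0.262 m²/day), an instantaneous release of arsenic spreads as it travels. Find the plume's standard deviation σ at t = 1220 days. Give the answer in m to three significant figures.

Dispersive spreading gives a Gaussian with σ² = 2Dt; advection only shifts the center.
σ = √(2 × 0.262 × 1220) = 25.3 m.

25.3 m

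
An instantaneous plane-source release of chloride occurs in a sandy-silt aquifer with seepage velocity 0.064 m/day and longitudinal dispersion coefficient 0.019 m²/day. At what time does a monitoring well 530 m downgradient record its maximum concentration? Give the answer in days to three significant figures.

8280 days

For the 1D instantaneous-source solution, setting ∂C/∂t = 0 at fixed x gives v²t² + 2Dt − x² = 0, so t = (√(D² + v²x²) − D)/v².
√(D² + v²x²) = √(0.019² + 0.064² × 530²) = 33.92; v² = 0.004096.
t = (33.92 − 0.019)/0.004096 = 8280 days (vs. the pure-advection estimate x/v = 8280 d).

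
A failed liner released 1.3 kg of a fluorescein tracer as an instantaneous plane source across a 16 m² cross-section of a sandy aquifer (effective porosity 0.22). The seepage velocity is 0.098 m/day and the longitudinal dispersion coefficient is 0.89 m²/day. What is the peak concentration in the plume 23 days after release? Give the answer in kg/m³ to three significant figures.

0.0230 kg/m³

The peak of an instantaneous 1D plume sits at x = vt; there the Gaussian factor is 1 and C_max = M/(n_e·A·√(4πDt)), where n_e·A is the pore area the mass is dissolved in.
√(4πDt) = √(4π × 0.89 × 23) = 16.04 m, so C_max = 1.3/(0.22 × 16 × 16.04) = 0.0230 kg/m³.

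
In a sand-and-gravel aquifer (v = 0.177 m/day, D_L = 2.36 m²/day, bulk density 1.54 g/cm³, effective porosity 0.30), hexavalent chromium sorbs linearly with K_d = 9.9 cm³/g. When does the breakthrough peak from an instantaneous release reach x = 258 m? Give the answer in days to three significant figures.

71700 days

Retardation factor R = 1 + ρ_b·K_d/n = 1 + 1.54 × 9.9/0.30 = 51.82.
Sorption retards both mechanisms: v_R = v/R = 0.003416 m/day, D_R = D/R = 0.04554 m²/day.
Peak time from v_R²t² + 2D_R t − x² = 0: t = (√(D_R² + v_R²x²) − D_R)/v_R².
√(D_R² + v_R²x²) = √(0.04554² + 0.003416² × 258²) = 0.8825; v_R² = 1.167e-05.
t = (0.8825 − 0.04554)/1.167e-05 = 71700 days.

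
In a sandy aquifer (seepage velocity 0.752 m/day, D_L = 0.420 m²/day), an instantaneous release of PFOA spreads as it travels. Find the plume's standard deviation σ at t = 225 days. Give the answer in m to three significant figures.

Dispersive spreading gives a Gaussian with σ² = 2Dt; advection only shifts the center.
σ = √(2 × 0.420 × 225) = 13.7 m.

13.7 m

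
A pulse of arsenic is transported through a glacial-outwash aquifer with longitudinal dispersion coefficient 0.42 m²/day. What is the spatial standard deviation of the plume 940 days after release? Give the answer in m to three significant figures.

Dispersive spreading gives a Gaussian with σ² = 2Dt; advection only shifts the center.
σ = √(2 × 0.42 × 940) = 28.1 m.

28.1 m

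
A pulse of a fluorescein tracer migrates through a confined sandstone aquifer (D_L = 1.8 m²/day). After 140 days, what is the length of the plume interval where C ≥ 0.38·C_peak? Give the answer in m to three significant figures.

The plume is Gaussian with σ = √(2Dt) = √(2 × 1.8 × 140) = 22.45 m.
C/C_peak = exp(−Δx²/(2σ²)) = 0.38 ⇒ Δx = σ·√(−2 ln 0.38) = 22.45 × 1.391 = 31.23 m.
Width = 2Δx = 62.5 m.

62.5 m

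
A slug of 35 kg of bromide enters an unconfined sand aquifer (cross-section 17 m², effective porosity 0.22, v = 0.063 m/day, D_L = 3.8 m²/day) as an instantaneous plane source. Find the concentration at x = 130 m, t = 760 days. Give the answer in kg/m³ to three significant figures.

0.0274 kg/m³

For an instantaneous plane source, C(x,t) = M/(n_e·A·√(4πDt)) · exp(−(x−vt)²/(4Dt)), with n_e·A the pore (flow) area.
Plume center vt = 0.063 × 760 = 47.88 m, so the well at 130 m is 82.12 m downgradient of the peak.
√(4πDt) = 190.5 m, giving peak height M/(n_e·A·√(4πDt)) = 35/(0.22 × 17 × 190.5) = 0.04912 kg/m³.
(x−vt)²/(4Dt) = (82.12)²/(4 × 3.8 × 760) = 0.5838; exp(−0.5838) = 0.5578.
C = 0.04912 × 0.5578 = 0.0274 kg/m³.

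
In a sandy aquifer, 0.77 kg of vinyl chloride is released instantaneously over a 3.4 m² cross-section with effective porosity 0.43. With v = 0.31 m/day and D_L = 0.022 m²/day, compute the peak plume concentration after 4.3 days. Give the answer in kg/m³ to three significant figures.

0.483 kg/m³

The peak of an instantaneous 1D plume sits at x = vt; there the Gaussian factor is 1 and C_max = M/(n_e·A·√(4πDt)), where n_e·A is the pore area the mass is dissolved in.
√(4πDt) = √(4π × 0.022 × 4.3) = 1.090 m, so C_max = 0.77/(0.43 × 3.4 × 1.090) = 0.483 kg/m³.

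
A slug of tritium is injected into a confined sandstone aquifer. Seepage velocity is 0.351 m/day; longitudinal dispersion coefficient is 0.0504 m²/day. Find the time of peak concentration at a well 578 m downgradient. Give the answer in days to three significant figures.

For the 1D instantaneous-source solution, setting ∂C/∂t = 0 at fixed x gives v²t² + 2Dt − x² = 0, so t = (√(D² + v²x²) − D)/v².
√(D² + v²x²) = √(0.0504² + 0.351² × 578²) = 202.9; v² = 0.123201.
t = (202.9 − 0.0504)/0.123201 = 1650 days (vs. the pure-advection estimate x/v = 1650 d).

1650 days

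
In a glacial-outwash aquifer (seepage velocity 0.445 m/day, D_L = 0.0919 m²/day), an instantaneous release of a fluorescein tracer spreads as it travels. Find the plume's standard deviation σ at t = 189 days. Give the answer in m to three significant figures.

Dispersive spreading gives a Gaussian with σ² = 2Dt; advection only shifts the center.
σ = √(2 × 0.0919 × 189) = 5.89 m.

5.89 m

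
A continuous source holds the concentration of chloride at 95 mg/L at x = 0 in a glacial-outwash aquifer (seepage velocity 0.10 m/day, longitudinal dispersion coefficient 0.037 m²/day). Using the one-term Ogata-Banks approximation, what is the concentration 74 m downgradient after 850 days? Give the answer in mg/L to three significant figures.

87.1 mg/L

For a continuous step input, C/C₀ ≈ ½·erfc((x−vt)/(2√(Dt))).
vt = 0.10 × 850 = 85 m and 2√(Dt) = 2√(0.037 × 850) = 11.22 m.
Argument (x−vt)/(2√(Dt)) = (74 − 85)/11.22 = -0.9804; ½·erfc(-0.9804) = 0.9172.
C = 95 × 0.9172 = 87.1 mg/L.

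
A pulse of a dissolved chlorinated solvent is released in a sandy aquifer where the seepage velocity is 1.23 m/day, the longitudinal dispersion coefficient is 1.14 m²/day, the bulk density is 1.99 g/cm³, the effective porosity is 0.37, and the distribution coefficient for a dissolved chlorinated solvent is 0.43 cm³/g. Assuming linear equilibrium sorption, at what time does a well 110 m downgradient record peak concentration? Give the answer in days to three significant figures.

294 days

Retardation factor R = 1 + ρ_b·K_d/n = 1 + 1.99 × 0.43/0.37 = 3.313.
Sorption retards both mechanisms: v_R = v/R = 0.3713 m/day, D_R = D/R = 0.3441 m²/day.
Peak time from v_R²t² + 2D_R t − x² = 0: t = (√(D_R² + v_R²x²) − D_R)/v_R².
√(D_R² + v_R²x²) = √(0.3441² + 0.3713² × 110²) = 40.84; v_R² = 0.1379.
t = (40.84 − 0.3441)/0.1379 = 294 days.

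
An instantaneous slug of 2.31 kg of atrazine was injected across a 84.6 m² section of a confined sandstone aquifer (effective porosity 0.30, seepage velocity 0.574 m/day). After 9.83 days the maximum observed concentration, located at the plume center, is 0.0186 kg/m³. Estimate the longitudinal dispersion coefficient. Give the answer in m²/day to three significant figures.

0.194 m²/day

At the plume center C_max = M/(n_e·A·√(4πDt)), so D = M²/(4πt·(n_e·A·C_max)²).
n_e·A·C_max = 0.30 × 84.6 × 0.0186 = 0.4721 kg/m.
D = 2.31²/(4π × 9.83 × 0.4721²) = 0.194 m²/day.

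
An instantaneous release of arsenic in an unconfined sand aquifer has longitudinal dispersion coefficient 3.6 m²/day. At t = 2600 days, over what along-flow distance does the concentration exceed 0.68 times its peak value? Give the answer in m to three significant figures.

240 m

The plume is Gaussian with σ = √(2Dt) = √(2 × 3.6 × 2600) = 136.8 m.
C/C_peak = exp(−Δx²/(2σ²)) = 0.68 ⇒ Δx = σ·√(−2 ln 0.68) = 136.8 × 0.8783 = 120.2 m.
Width = 2Δx = 240 m.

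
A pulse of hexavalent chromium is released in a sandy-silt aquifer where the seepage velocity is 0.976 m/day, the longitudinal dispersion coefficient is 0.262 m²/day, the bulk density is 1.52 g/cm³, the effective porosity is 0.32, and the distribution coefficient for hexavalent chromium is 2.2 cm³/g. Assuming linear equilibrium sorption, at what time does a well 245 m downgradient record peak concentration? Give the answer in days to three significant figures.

2870 days

Retardation factor R = 1 + ρ_b·K_d/n = 1 + 1.52 × 2.2/0.32 = 11.45.
Sorption retards both mechanisms: v_R = v/R = 0.08524 m/day, D_R = D/R = 0.02288 m²/day.
Peak time from v_R²t² + 2D_R t − x² = 0: t = (√(D_R² + v_R²x²) − D_R)/v_R².
√(D_R² + v_R²x²) = √(0.02288² + 0.08524² × 245²) = 20.88; v_R² = 0.007266.
t = (20.88 − 0.02288)/0.007266 = 2870 days.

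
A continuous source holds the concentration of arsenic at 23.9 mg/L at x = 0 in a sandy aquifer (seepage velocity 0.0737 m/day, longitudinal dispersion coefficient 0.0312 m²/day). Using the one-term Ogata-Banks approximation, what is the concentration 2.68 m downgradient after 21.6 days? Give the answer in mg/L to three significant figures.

4.17 mg/L

For a continuous step input, C/C₀ ≈ ½·erfc((x−vt)/(2√(Dt))).
vt = 0.0737 × 21.6 = 1.59192 m and 2√(Dt) = 2√(0.0312 × 21.6) = 1.642 m.
Argument (x−vt)/(2√(Dt)) = (2.68 − 1.59192)/1.642 = 0.6627; ½·erfc(0.6627) = 0.1743.
C = 23.9 × 0.1743 = 4.17 mg/L.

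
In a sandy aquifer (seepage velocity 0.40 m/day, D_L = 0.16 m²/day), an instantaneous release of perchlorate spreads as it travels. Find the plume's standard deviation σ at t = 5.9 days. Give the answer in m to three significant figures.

1.37 m

Dispersive spreading gives a Gaussian with σ² = 2Dt; advection only shifts the center.
σ = √(2 × 0.16 × 5.9) = 1.37 m.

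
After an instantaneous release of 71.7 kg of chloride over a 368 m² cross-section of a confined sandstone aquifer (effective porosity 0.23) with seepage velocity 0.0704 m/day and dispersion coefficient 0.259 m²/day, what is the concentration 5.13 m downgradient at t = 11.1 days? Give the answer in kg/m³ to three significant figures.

For an instantaneous plane source, C(x,t) = M/(n_e·A·√(4πDt)) · exp(−(x−vt)²/(4Dt)), with n_e·A the pore (flow) area.
Plume center vt = 0.0704 × 11.1 = 0.78144 m, so the well at 5.13 m is 4.34856 m downgradient of the peak.
√(4πDt) = 6.011 m, giving peak height M/(n_e·A·√(4πDt)) = 71.7/(0.23 × 368 × 6.011) = 0.1409 kg/m³.
(x−vt)²/(4Dt) = (4.34856)²/(4 × 0.259 × 11.1) = 1.644; exp(−1.644) = 0.1932.
C = 0.1409 × 0.1932 = 0.0272 kg/m³.

0.0272 kg/m³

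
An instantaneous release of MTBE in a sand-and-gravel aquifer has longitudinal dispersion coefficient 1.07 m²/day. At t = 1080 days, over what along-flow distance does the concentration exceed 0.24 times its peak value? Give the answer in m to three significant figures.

The plume is Gaussian with σ = √(2Dt) = √(2 × 1.07 × 1080) = 48.07 m.
C/C_peak = exp(−Δx²/(2σ²)) = 0.24 ⇒ Δx = σ·√(−2 ln 0.24) = 48.07 × 1.689 = 81.19 m.
Width = 2Δx = 162 m.

162 m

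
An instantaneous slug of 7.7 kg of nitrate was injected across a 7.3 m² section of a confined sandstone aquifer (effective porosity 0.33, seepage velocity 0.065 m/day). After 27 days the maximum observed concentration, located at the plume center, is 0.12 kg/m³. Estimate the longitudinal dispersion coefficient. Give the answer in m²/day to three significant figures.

At the plume center C_max = M/(n_e·A·√(4πDt)), so D = M²/(4πt·(n_e·A·C_max)²).
n_e·A·C_max = 0.33 × 7.3 × 0.12 = 0.2891 kg/m.
D = 7.7²/(4π × 27 × 0.2891²) = 2.09 m²/day.

2.09 m²/day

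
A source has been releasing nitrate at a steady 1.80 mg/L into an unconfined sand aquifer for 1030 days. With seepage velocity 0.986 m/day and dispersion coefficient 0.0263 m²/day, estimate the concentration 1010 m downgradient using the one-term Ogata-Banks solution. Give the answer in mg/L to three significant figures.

For a continuous step input, C/C₀ ≈ ½·erfc((x−vt)/(2√(Dt))).
vt = 0.986 × 1030 = 1015.58 m and 2√(Dt) = 2√(0.0263 × 1030) = 10.41 m.
Argument (x−vt)/(2√(Dt)) = (1010 − 1015.58)/10.41 = -0.5360; ½·erfc(-0.5360) = 0.7758.
C = 1.80 × 0.7758 = 1.40 mg/L.

1.40 mg/L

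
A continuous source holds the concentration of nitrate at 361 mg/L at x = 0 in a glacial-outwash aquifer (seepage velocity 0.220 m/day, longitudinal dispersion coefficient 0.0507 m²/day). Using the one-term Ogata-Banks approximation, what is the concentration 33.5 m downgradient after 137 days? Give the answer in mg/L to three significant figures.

66.3 mg/L

For a continuous step input, C/C₀ ≈ ½·erfc((x−vt)/(2√(Dt))).
vt = 0.220 × 137 = 30.14 m and 2√(Dt) = 2√(0.0507 × 137) = 5.271 m.
Argument (x−vt)/(2√(Dt)) = (33.5 − 30.14)/5.271 = 0.6375; ½·erfc(0.6375) = 0.1836.
C = 361 × 0.1836 = 66.3 mg/L.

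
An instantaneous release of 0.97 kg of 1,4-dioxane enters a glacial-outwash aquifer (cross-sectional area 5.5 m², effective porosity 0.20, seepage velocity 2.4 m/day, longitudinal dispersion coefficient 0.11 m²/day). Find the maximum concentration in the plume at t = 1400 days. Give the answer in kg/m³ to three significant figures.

0.0200 kg/m³

The peak of an instantaneous 1D plume sits at x = vt; there the Gaussian factor is 1 and C_max = M/(n_e·A·√(4πDt)), where n_e·A is the pore area the mass is dissolved in.
√(4πDt) = √(4π × 0.11 × 1400) = 43.99 m, so C_max = 0.97/(0.20 × 5.5 × 43.99) = 0.0200 kg/m³.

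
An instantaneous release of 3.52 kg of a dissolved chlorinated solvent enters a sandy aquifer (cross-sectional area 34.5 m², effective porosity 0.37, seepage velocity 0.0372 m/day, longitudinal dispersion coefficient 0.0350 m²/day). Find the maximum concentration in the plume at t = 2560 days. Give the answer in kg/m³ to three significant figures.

0.00822 kg/m³

The peak of an instantaneous 1D plume sits at x = vt; there the Gaussian factor is 1 and C_max = M/(n_e·A·√(4πDt)), where n_e·A is the pore area the mass is dissolved in.
√(4πDt) = √(4π × 0.0350 × 2560) = 33.56 m, so C_max = 3.52/(0.37 × 34.5 × 33.56) = 0.00822 kg/m³.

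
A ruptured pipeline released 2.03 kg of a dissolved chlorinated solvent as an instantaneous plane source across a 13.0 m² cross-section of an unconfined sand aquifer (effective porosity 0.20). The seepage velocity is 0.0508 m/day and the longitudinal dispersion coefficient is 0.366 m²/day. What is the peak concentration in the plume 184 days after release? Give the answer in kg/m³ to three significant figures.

0.0268 kg/m³

The peak of an instantaneous 1D plume sits at x = vt; there the Gaussian factor is 1 and C_max = M/(n_e·A·√(4πDt)), where n_e·A is the pore area the mass is dissolved in.
√(4πDt) = √(4π × 0.366 × 184) = 29.09 m, so C_max = 2.03/(0.20 × 13.0 × 29.09) = 0.0268 kg/m³.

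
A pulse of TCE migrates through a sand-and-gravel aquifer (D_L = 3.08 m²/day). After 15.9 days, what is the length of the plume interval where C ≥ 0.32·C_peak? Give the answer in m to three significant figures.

The plume is Gaussian with σ = √(2Dt) = √(2 × 3.08 × 15.9) = 9.897 m.
C/C_peak = exp(−Δx²/(2σ²)) = 0.32 ⇒ Δx = σ·√(−2 ln 0.32) = 9.897 × 1.510 = 14.94 m.
Width = 2Δx = 29.9 m.

29.9 m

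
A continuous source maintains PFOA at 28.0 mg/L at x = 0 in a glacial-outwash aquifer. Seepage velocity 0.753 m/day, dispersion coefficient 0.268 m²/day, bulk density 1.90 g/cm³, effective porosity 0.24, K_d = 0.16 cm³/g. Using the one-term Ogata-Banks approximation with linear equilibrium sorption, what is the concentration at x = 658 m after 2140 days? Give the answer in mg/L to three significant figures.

Retardation factor R = 1 + ρ_b·K_d/n = 1 + 1.90 × 0.16/0.24 = 2.267.
Sorption retards both mechanisms: v_R = v/R = 0.3322 m/day, D_R = D/R = 0.1182 m²/day.
v_R·t = 0.3322 × 2140 = 710.908 m; 2√(D_R t) = 31.81 m; argument = (658 − 710.908)/31.81 = -1.663.
C = C₀ × ½·erfc(-1.663) = 28.0 × 0.9907 = 27.7 mg/L.

27.7 mg/L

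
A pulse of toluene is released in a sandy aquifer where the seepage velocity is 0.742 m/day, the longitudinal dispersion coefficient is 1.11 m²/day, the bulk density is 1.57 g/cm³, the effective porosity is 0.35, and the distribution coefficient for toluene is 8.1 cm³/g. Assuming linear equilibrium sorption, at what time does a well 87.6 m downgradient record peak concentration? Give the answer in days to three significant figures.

Retardation factor R = 1 + ρ_b·K_d/n = 1 + 1.57 × 8.1/0.35 = 37.33.
Sorption retards both mechanisms: v_R = v/R = 0.01988 m/day, D_R = D/R = 0.02973 m²/day.
Peak time from v_R²t² + 2D_R t − x² = 0: t = (√(D_R² + v_R²x²) − D_R)/v_R².
√(D_R² + v_R²x²) = √(0.02973² + 0.01988² × 87.6²) = 1.742; v_R² = 0.0003952.
t = (1.742 − 0.02973)/0.0003952 = 4330 days.

4330 days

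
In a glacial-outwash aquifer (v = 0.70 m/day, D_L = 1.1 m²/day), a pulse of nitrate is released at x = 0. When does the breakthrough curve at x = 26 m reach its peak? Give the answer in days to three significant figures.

35.0 days

For the 1D instantaneous-source solution, setting ∂C/∂t = 0 at fixed x gives v²t² + 2Dt − x² = 0, so t = (√(D² + v²x²) − D)/v².
√(D² + v²x²) = √(1.1² + 0.70² × 26²) = 18.23; v² = 0.49.
t = (18.23 − 1.1)/0.49 = 35.0 days (vs. the pure-advection estimate x/v = 37.1 d).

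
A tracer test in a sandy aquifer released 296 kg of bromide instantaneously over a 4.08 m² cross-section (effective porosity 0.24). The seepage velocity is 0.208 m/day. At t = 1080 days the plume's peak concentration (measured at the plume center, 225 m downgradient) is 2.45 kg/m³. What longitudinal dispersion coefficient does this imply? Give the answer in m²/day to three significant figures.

1.12 m²/day

At the plume center C_max = M/(n_e·A·√(4πDt)), so D = M²/(4πt·(n_e·A·C_max)²).
n_e·A·C_max = 0.24 × 4.08 × 2.45 = 2.399 kg/m.
D = 296²/(4π × 1080 × 2.399²) = 1.12 m²/day.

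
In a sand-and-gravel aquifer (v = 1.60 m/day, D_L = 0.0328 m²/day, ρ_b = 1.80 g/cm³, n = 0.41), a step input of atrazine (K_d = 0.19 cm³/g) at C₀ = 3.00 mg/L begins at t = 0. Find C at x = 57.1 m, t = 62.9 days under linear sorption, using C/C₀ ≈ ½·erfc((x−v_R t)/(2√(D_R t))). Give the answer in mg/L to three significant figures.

0.206 mg/L

Retardation factor R = 1 + ρ_b·K_d/n = 1 + 1.80 × 0.19/0.41 = 1.834.
Sorption retards both mechanisms: v_R = v/R = 0.8724 m/day, D_R = D/R = 0.01788 m²/day.
v_R·t = 0.8724 × 62.9 = 54.87396 m; 2√(D_R t) = 2.121 m; argument = (57.1 − 54.87396)/2.121 = 1.050.
C = C₀ × ½·erfc(1.050) = 3.00 × 0.06878 = 0.206 mg/L.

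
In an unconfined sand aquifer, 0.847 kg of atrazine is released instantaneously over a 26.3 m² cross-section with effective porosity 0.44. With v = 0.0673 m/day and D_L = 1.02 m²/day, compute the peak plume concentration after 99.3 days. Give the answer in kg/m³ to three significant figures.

0.00205 kg/m³

The peak of an instantaneous 1D plume sits at x = vt; there the Gaussian factor is 1 and C_max = M/(n_e·A·√(4πDt)), where n_e·A is the pore area the mass is dissolved in.
√(4πDt) = √(4π × 1.02 × 99.3) = 35.68 m, so C_max = 0.847/(0.44 × 26.3 × 35.68) = 0.00205 kg/m³.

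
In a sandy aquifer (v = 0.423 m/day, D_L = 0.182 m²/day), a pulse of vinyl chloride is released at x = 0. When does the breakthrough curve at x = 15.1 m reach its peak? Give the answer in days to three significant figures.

For the 1D instantaneous-source solution, setting ∂C/∂t = 0 at fixed x gives v²t² + 2Dt − x² = 0, so t = (√(D² + v²x²) − D)/v².
√(D² + v²x²) = √(0.182² + 0.423² × 15.1²) = 6.390; v² = 0.178929.
t = (6.390 − 0.182)/0.178929 = 34.7 days (vs. the pure-advection estimate x/v = 35.7 d).

34.7 days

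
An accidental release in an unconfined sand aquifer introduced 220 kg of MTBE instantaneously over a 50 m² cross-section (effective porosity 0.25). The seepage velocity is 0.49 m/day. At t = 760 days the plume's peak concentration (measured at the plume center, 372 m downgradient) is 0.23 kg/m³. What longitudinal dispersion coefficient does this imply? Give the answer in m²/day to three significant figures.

0.613 m²/day

At the plume center C_max = M/(n_e·A·√(4πDt)), so D = M²/(4πt·(n_e·A·C_max)²).
n_e·A·C_max = 0.25 × 50 × 0.23 = 2.875 kg/m.
D = 220²/(4π × 760 × 2.875²) = 0.613 m²/day.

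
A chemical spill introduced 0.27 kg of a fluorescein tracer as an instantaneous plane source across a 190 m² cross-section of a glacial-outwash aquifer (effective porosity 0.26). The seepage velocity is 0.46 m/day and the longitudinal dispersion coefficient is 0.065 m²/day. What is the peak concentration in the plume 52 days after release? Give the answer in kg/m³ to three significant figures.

0.000839 kg/m³

The peak of an instantaneous 1D plume sits at x = vt; there the Gaussian factor is 1 and C_max = M/(n_e·A·√(4πDt)), where n_e·A is the pore area the mass is dissolved in.
√(4πDt) = √(4π × 0.065 × 52) = 6.517 m, so C_max = 0.27/(0.26 × 190 × 6.517) = 0.000839 kg/m³.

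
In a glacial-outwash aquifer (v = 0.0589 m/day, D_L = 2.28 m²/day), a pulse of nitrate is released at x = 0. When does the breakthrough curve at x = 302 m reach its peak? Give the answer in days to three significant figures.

4510 days

For the 1D instantaneous-source solution, setting ∂C/∂t = 0 at fixed x gives v²t² + 2Dt − x² = 0, so t = (√(D² + v²x²) − D)/v².
√(D² + v²x²) = √(2.28² + 0.0589² × 302²) = 17.93; v² = 0.00346921.
t = (17.93 − 2.28)/0.00346921 = 4510 days (vs. the pure-advection estimate x/v = 5130 d).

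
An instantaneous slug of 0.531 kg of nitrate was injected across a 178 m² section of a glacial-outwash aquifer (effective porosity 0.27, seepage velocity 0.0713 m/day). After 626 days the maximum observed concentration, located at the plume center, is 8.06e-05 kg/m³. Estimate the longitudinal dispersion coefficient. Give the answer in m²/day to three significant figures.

2.39 m²/day

At the plume center C_max = M/(n_e·A·√(4πDt)), so D = M²/(4πt·(n_e·A·C_max)²).
n_e·A·C_max = 0.27 × 178 × 8.06e-05 = 0.003874 kg/m.
D = 0.531²/(4π × 626 × 0.003874²) = 2.39 m²/day.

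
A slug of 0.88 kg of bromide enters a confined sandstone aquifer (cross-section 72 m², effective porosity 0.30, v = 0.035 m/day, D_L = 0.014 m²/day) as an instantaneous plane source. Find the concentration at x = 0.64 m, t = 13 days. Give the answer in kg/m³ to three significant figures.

0.0257 kg/m³

For an instantaneous plane source, C(x,t) = M/(n_e·A·√(4πDt)) · exp(−(x−vt)²/(4Dt)), with n_e·A the pore (flow) area.
Plume center vt = 0.035 × 13 = 0.455 m, so the well at 0.64 m is 0.185 m downgradient of the peak.
√(4πDt) = 1.512 m, giving peak height M/(n_e·A·√(4πDt)) = 0.88/(0.30 × 72 × 1.512) = 0.02694 kg/m³.
(x−vt)²/(4Dt) = (0.185)²/(4 × 0.014 × 13) = 0.04701; exp(−0.04701) = 0.9541.
C = 0.02694 × 0.9541 = 0.0257 kg/m³.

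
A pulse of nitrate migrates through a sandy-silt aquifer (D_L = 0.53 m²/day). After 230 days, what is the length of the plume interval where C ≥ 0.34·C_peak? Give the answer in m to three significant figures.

The plume is Gaussian with σ = √(2Dt) = √(2 × 0.53 × 230) = 15.61 m.
C/C_peak = exp(−Δx²/(2σ²)) = 0.34 ⇒ Δx = σ·√(−2 ln 0.34) = 15.61 × 1.469 = 22.93 m.
Width = 2Δx = 45.9 m.

45.9 m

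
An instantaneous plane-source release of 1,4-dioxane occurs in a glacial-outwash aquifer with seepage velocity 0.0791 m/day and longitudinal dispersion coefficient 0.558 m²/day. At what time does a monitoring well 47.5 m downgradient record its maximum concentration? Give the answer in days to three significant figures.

518 days

For the 1D instantaneous-source solution, setting ∂C/∂t = 0 at fixed x gives v²t² + 2Dt − x² = 0, so t = (√(D² + v²x²) − D)/v².
√(D² + v²x²) = √(0.558² + 0.0791² × 47.5²) = 3.798; v² = 0.00625681.
t = (3.798 − 0.558)/0.00625681 = 518 days (vs. the pure-advection estimate x/v = 601 d).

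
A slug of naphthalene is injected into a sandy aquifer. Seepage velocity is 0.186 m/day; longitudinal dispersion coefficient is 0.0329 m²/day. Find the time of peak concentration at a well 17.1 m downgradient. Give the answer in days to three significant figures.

91.0 days

For the 1D instantaneous-source solution, setting ∂C/∂t = 0 at fixed x gives v²t² + 2Dt − x² = 0, so t = (√(D² + v²x²) − D)/v².
√(D² + v²x²) = √(0.0329² + 0.186² × 17.1²) = 3.181; v² = 0.034596.
t = (3.181 − 0.0329)/0.034596 = 91.0 days (vs. the pure-advection estimate x/v = 91.9 d).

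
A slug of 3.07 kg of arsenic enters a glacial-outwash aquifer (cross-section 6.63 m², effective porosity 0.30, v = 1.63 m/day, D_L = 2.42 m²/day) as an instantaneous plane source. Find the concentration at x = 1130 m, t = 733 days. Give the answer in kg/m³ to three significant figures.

0.00572 kg/m³

For an instantaneous plane source, C(x,t) = M/(n_e·A·√(4πDt)) · exp(−(x−vt)²/(4Dt)), with n_e·A the pore (flow) area.
Plume center vt = 1.63 × 733 = 1194.79 m, so the well at 1130 m is 64.79 m upgradient of the peak.
√(4πDt) = 149.3 m, giving peak height M/(n_e·A·√(4πDt)) = 3.07/(0.30 × 6.63 × 149.3) = 0.01034 kg/m³.
(x−vt)²/(4Dt) = (-64.79)²/(4 × 2.42 × 733) = 0.5916; exp(−0.5916) = 0.5534.
C = 0.01034 × 0.5534 = 0.00572 kg/m³.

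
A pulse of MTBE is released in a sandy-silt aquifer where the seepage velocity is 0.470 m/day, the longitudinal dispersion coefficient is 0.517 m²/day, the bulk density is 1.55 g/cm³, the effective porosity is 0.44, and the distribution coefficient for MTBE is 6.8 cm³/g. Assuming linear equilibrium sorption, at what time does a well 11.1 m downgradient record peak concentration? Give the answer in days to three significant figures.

534 days

Retardation factor R = 1 + ρ_b·K_d/n = 1 + 1.55 × 6.8/0.44 = 24.95.
Sorption retards both mechanisms: v_R = v/R = 0.01884 m/day, D_R = D/R = 0.02072 m²/day.
Peak time from v_R²t² + 2D_R t − x² = 0: t = (√(D_R² + v_R²x²) − D_R)/v_R².
√(D_R² + v_R²x²) = √(0.02072² + 0.01884² × 11.1²) = 0.2101; v_R² = 0.0003549.
t = (0.2101 − 0.02072)/0.0003549 = 534 days.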